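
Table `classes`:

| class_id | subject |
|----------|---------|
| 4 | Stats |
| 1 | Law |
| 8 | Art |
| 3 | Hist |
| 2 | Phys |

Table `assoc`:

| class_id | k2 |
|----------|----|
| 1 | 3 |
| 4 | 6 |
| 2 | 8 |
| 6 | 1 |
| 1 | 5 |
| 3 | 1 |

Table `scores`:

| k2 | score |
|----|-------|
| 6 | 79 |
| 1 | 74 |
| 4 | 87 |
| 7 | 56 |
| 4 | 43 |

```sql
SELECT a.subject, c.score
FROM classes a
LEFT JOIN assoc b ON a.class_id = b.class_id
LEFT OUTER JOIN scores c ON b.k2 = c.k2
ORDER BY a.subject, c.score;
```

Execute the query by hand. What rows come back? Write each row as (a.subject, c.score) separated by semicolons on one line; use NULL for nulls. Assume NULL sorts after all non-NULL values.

(Art, NULL); (Hist, 74); (Law, NULL); (Law, NULL); (Phys, NULL); (Stats, 79)

Joins associate left-to-right: classes LEFT JOIN assoc on class_id gives 6 intermediate row(s).
Then LEFT JOIN `scores c` on k2: each of those 6 rows is kept; rows whose b.k2 has no match in c get NULL for c's columns.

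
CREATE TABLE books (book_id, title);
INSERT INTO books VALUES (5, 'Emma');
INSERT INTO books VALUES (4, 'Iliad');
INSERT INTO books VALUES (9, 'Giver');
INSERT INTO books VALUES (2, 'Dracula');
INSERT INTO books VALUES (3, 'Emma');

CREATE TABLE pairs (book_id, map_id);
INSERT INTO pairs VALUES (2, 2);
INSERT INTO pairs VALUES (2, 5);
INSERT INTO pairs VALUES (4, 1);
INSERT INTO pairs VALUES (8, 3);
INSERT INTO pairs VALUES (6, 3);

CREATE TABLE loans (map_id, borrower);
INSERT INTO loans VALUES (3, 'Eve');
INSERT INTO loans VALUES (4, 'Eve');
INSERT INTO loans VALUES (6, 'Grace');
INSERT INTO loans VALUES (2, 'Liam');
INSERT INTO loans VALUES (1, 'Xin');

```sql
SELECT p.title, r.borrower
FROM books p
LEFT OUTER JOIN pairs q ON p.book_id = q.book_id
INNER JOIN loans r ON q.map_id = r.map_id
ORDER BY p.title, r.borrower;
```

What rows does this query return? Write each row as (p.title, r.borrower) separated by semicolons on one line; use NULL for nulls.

Evaluate left to right. First `books p LEFT JOIN pairs q` on book_id: 6 row(s).
Then INNER JOIN `loans r` on map_id: keep only rows whose q.map_id appears in r.

(Dracula, Liam); (Iliad, Xin)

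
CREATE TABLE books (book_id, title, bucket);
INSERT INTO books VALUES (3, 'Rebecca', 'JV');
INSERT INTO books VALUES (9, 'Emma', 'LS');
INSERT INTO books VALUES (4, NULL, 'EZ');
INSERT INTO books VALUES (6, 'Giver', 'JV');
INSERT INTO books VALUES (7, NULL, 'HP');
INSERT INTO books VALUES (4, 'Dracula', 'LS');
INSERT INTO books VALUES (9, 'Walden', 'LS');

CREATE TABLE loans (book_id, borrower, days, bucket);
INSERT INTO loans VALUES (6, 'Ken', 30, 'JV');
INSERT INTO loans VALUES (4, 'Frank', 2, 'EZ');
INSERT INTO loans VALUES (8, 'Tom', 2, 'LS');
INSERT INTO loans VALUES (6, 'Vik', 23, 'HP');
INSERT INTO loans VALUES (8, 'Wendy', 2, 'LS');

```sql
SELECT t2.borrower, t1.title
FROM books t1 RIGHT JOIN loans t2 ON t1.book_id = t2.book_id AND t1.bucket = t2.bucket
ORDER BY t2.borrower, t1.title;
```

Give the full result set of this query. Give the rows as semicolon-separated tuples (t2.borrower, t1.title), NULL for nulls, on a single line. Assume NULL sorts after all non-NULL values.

RIGHT JOIN keeps every row from `loans`; unmatched rows get NULL for `books`'s columns.
Matching on t1.book_id = t2.book_id AND t1.bucket = t2.bucket.
- book_id=3, bucket=JV: no matching t2 row.
- book_id=9, bucket=LS: no matching t2 row.
- book_id=4, bucket=EZ: 1 matching t2 row(s), so 1 row(s) emitted.
- book_id=6, bucket=JV: 1 matching t2 row(s), so 1 row(s) emitted.
- book_id=7, bucket=HP: no matching t2 row.
- book_id=4, bucket=LS: no matching t2 row.
- book_id=9, bucket=LS: no matching t2 row.
- 3 row(s) from t2 found no t1 partner → padded with NULL.
After projecting and ordering:
t2.borrower | t1.title
Frank | NULL
Ken | Giver
Tom | NULL
Vik | NULL
Wendy | NULL

(Frank, NULL); (Ken, Giver); (Tom, NULL); (Vik, NULL); (Wendy, NULL)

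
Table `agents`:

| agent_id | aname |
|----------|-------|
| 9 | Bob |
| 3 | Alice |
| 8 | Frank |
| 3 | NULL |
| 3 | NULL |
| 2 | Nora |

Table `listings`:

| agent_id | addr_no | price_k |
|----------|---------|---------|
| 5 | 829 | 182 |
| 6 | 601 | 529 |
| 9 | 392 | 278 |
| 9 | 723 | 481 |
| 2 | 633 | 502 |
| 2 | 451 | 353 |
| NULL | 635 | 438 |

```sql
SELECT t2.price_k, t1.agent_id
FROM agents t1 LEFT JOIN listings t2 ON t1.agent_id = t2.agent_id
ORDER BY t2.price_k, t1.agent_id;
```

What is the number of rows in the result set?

LEFT JOIN keeps every row from `agents`; unmatched rows get NULL for `listings`'s columns.
Matching on t1.agent_id = t2.agent_id. A NULL in a compared column never satisfies the condition.
Matched pairs: 4; unmatched t1 rows kept: 4.
Total: 4 matched + 4 padded = 8 rows.

8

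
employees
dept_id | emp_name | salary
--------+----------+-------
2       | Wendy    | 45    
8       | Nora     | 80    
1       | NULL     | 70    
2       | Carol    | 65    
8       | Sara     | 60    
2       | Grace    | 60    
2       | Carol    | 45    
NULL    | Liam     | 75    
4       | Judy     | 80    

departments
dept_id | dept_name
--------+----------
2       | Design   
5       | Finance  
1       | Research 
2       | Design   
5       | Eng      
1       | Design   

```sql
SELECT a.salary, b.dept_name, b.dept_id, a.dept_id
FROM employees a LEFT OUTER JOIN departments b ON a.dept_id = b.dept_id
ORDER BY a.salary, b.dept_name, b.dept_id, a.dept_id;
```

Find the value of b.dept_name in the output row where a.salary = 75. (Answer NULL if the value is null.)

NULL

LEFT JOIN keeps every row from `employees`; unmatched rows get NULL for `departments`'s columns.
Matching on a.dept_id = b.dept_id. A NULL in a compared column never satisfies the condition.
Matched pairs: 10; unmatched a rows kept: 4.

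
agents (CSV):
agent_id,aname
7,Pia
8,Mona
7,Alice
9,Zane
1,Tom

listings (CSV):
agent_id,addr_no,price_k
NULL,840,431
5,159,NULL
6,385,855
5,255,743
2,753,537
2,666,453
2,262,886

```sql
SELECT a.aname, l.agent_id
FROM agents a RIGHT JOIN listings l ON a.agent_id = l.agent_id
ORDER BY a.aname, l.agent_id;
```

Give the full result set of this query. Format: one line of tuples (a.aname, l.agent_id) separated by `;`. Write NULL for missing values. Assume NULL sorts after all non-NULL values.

RIGHT JOIN keeps every row from `listings`; unmatched rows get NULL for `agents`'s columns.
Matching on a.agent_id = l.agent_id. A NULL in a compared column never satisfies the condition.
Matched pairs: 0; unmatched l rows kept: 7.

(NULL, 2); (NULL, 2); (NULL, 2); (NULL, 5); (NULL, 5); (NULL, 6); (NULL, NULL)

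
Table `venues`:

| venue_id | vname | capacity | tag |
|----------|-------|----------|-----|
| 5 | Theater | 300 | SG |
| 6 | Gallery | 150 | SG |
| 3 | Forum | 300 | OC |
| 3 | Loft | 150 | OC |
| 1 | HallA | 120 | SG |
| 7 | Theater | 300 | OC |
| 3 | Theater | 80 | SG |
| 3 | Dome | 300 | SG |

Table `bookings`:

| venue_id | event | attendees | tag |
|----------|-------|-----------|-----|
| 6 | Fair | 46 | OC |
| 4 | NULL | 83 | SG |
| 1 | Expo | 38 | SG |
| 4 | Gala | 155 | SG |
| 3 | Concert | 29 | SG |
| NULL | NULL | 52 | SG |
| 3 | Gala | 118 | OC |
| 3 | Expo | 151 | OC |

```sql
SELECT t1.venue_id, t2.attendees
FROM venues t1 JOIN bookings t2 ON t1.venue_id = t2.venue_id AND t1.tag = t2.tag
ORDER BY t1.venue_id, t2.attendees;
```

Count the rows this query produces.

INNER JOIN keeps only pairs where the ON condition holds.
Matching on t1.venue_id = t2.venue_id AND t1.tag = t2.tag. A NULL in a compared column never satisfies the condition.
- venue_id=5, tag=SG: no matching t2 row, dropped.
- venue_id=6, tag=SG: no matching t2 row, dropped.
- venue_id=3, tag=OC: 2 matching t2 row(s), so 2 row(s) emitted.
- venue_id=3, tag=OC: 2 matching t2 row(s), so 2 row(s) emitted.
- venue_id=1, tag=SG: 1 matching t2 row(s), so 1 row(s) emitted.
- venue_id=7, tag=OC: no matching t2 row, dropped.
- venue_id=3, tag=SG: 1 matching t2 row(s), so 1 row(s) emitted.
- venue_id=3, tag=SG: 1 matching t2 row(s), so 1 row(s) emitted.
Total: 7 rows.

7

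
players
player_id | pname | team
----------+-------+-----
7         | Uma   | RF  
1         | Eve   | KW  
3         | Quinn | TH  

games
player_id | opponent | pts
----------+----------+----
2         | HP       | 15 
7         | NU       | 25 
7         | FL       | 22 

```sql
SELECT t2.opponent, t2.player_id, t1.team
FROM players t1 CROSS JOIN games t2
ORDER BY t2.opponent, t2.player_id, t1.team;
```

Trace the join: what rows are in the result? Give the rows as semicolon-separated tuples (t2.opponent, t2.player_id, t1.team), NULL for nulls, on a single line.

CROSS JOIN pairs every row of `players` with every row of `games`: 3 × 3 = 9 rows.
After projecting and ordering:
t2.opponent | t2.player_id | t1.team
FL | 7 | KW
FL | 7 | RF
FL | 7 | TH
HP | 2 | KW
HP | 2 | RF
HP | 2 | TH
NU | 7 | KW
NU | 7 | RF
NU | 7 | TH

(FL, 7, KW); (FL, 7, RF); (FL, 7, TH); (HP, 2, KW); (HP, 2, RF); (HP, 2, TH); (NU, 7, KW); (NU, 7, RF); (NU, 7, TH)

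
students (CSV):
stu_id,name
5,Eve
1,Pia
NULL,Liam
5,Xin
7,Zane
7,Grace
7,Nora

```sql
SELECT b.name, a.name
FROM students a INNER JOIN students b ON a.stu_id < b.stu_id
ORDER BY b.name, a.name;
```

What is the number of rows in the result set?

11

INNER JOIN keeps only pairs where the ON condition holds.
Matching on a.stu_id < b.stu_id. A NULL in a compared column never satisfies the condition.
- a row (stu_id=5): matches 3 b row(s) → 3 output row(s).
- a row (stu_id=1): matches 5 b row(s) → 5 output row(s).
- a row (stu_id=NULL): no match → dropped.
- a row (stu_id=5): matches 3 b row(s) → 3 output row(s).
- a row (stu_id=7): no match → dropped.
- a row (stu_id=7): no match → dropped.
- a row (stu_id=7): no match → dropped.
Total: 11 rows.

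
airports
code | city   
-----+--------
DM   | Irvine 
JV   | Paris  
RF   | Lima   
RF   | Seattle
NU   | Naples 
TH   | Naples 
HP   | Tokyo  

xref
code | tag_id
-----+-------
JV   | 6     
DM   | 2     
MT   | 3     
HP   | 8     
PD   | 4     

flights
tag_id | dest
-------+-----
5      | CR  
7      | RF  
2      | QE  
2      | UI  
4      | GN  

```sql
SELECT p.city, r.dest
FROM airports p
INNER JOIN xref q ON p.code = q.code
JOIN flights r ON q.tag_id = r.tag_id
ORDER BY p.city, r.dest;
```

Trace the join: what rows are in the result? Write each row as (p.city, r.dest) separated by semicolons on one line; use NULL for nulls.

Step 1 — p INNER JOIN q on code → 3 row(s).
Then INNER JOIN `flights r` on tag_id: keep only rows whose q.tag_id appears in r.

(Irvine, QE); (Irvine, UI)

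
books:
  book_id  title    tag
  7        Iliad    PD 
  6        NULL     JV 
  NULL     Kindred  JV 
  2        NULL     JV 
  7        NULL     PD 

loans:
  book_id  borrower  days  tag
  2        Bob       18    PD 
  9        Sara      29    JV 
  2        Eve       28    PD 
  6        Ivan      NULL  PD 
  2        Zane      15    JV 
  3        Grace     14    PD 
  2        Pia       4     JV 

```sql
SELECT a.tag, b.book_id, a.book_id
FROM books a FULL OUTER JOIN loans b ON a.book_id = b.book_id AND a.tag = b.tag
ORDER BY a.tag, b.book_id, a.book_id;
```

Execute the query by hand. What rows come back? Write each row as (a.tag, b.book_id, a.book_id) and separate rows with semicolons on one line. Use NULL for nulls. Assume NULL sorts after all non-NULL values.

(JV, 2, 2); (JV, 2, 2); (JV, NULL, 6); (JV, NULL, NULL); (PD, NULL, 7); (PD, NULL, 7); (NULL, 2, NULL); (NULL, 2, NULL); (NULL, 3, NULL); (NULL, 6, NULL); (NULL, 9, NULL)

FULL OUTER JOIN keeps every row from both sides; unmatched rows get NULL for the other side's columns.
Matching on a.book_id = b.book_id AND a.tag = b.tag. A NULL in a compared column never satisfies the condition.
Matched pairs: 2; unmatched a rows kept: 4; unmatched b rows kept: 5.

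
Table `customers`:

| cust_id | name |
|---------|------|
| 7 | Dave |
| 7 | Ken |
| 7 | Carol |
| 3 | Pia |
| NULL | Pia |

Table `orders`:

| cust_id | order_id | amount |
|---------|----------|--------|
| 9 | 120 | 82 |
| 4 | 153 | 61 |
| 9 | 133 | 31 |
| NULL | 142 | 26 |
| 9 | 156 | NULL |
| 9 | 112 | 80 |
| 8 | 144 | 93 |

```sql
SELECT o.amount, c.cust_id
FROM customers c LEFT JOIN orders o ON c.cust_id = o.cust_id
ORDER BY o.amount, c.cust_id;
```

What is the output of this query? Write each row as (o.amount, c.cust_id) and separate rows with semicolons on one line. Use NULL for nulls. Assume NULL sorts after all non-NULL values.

LEFT JOIN keeps every row from `customers`; unmatched rows get NULL for `orders`'s columns.
Matching on c.cust_id = o.cust_id. A NULL in a compared column never satisfies the condition.
- c (cust_id=7) has no partner → padded with NULL.
- c (cust_id=7) has no partner → padded with NULL.
- c (cust_id=7) has no partner → padded with NULL.
- c (cust_id=3) has no partner → padded with NULL.
- c (cust_id=NULL) has no partner → padded with NULL.
After projecting and ordering:
o.amount | c.cust_id
NULL | 3
NULL | 7
NULL | 7
NULL | 7
NULL | NULL

(NULL, 3); (NULL, 7); (NULL, 7); (NULL, 7); (NULL, NULL)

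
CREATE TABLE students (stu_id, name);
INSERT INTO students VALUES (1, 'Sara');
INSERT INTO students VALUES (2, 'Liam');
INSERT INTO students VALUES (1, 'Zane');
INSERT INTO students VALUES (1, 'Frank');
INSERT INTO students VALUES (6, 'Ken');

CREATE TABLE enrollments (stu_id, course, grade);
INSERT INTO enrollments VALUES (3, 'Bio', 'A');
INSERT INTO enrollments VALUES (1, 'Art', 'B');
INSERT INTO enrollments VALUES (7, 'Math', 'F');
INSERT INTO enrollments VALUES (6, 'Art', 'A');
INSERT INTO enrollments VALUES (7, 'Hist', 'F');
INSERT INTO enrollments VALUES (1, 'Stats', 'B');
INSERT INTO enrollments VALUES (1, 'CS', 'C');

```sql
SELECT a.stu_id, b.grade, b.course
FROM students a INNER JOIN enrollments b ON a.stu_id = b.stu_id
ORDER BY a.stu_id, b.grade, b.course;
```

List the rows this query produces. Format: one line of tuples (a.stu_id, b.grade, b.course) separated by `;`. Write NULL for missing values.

INNER JOIN keeps only pairs where the ON condition holds.
Matching on a.stu_id = b.stu_id.
- stu_id=1: 3 matching b row(s), so 3 row(s) emitted.
- stu_id=2: no matching b row, dropped.
- stu_id=1: 3 matching b row(s), so 3 row(s) emitted.
- stu_id=1: 3 matching b row(s), so 3 row(s) emitted.
- stu_id=6: 1 matching b row(s), so 1 row(s) emitted.
After projecting and ordering:
a.stu_id | b.grade | b.course
1 | B | Art
1 | B | Art
1 | B | Art
1 | B | Stats
1 | B | Stats
1 | B | Stats
1 | C | CS
1 | C | CS
1 | C | CS
6 | A | Art

(1, B, Art); (1, B, Art); (1, B, Art); (1, B, Stats); (1, B, Stats); (1, B, Stats); (1, C, CS); (1, C, CS); (1, C, CS); (6, A, Art)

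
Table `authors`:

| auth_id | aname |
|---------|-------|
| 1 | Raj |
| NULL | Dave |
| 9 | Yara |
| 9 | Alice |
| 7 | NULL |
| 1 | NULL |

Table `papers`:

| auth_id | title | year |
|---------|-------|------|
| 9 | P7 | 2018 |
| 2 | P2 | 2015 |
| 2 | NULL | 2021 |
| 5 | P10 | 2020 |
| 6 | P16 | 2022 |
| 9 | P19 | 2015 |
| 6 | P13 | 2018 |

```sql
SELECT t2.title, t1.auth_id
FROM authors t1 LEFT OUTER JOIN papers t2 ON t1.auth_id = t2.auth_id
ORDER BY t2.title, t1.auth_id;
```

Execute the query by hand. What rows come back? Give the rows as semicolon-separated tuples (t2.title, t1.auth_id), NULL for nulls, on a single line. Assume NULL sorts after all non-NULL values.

LEFT JOIN keeps every row from `authors`; unmatched rows get NULL for `papers`'s columns.
Matching on t1.auth_id = t2.auth_id. A NULL in a compared column never satisfies the condition.
Matched pairs: 4; unmatched t1 rows kept: 4.

(P19, 9); (P19, 9); (P7, 9); (P7, 9); (NULL, 1); (NULL, 1); (NULL, 7); (NULL, NULL)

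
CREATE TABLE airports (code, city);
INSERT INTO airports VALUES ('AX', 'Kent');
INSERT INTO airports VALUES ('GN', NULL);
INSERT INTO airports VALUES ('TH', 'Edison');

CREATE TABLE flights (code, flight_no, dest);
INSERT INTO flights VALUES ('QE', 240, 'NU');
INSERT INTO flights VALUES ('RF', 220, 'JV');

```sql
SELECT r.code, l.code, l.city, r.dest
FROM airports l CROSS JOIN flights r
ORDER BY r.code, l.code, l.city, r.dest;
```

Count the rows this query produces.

CROSS JOIN pairs every row of `airports` with every row of `flights`: 3 × 2 = 6 rows.

6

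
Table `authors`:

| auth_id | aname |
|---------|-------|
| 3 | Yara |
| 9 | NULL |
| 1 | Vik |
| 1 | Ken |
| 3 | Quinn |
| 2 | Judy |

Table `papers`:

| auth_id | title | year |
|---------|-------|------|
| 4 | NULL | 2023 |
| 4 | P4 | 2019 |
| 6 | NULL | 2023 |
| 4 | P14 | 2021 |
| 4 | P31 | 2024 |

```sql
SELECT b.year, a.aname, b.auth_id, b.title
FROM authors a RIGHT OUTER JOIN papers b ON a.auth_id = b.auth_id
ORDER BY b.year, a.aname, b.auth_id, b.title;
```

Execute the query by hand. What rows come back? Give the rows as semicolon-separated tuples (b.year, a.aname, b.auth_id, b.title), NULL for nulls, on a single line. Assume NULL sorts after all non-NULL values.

RIGHT JOIN keeps every row from `papers`; unmatched rows get NULL for `authors`'s columns.
Matching on a.auth_id = b.auth_id.
- auth_id=3: no matching b row.
- auth_id=9: no matching b row.
- auth_id=1: no matching b row.
- auth_id=1: no matching b row.
- auth_id=3: no matching b row.
- auth_id=2: no matching b row.
- plus 5 unmatched b row(s), each kept with NULL a columns.
After projecting and ordering:
b.year | a.aname | b.auth_id | b.title
2019 | NULL | 4 | P4
2021 | NULL | 4 | P14
2023 | NULL | 4 | NULL
2023 | NULL | 6 | NULL
2024 | NULL | 4 | P31

(2019, NULL, 4, P4); (2021, NULL, 4, P14); (2023, NULL, 4, NULL); (2023, NULL, 6, NULL); (2024, NULL, 4, P31)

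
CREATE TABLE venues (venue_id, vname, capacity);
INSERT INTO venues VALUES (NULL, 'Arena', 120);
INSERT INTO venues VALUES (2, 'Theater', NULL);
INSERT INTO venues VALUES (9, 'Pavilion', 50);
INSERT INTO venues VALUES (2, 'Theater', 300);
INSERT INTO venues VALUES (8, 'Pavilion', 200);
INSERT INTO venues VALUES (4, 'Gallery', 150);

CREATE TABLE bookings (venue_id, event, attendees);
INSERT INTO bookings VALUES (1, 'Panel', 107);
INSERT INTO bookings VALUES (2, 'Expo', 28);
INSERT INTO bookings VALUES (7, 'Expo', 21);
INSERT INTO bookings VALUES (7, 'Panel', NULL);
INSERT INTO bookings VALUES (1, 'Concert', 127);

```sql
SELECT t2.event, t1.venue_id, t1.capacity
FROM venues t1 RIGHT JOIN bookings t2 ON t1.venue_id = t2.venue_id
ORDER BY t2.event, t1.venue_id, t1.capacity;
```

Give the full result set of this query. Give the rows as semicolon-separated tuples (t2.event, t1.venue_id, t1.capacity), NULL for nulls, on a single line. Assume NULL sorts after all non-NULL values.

RIGHT JOIN keeps every row from `bookings`; unmatched rows get NULL for `venues`'s columns.
Matching on t1.venue_id = t2.venue_id. A NULL in a compared column never satisfies the condition.
- venue_id=NULL: no matching t2 row.
- venue_id=2: 1 matching t2 row(s), so 1 row(s) emitted.
- venue_id=9: no matching t2 row.
- venue_id=2: 1 matching t2 row(s), so 1 row(s) emitted.
- venue_id=8: no matching t2 row.
- venue_id=4: no matching t2 row.
- plus 4 unmatched t2 row(s), each kept with NULL t1 columns.
After projecting and ordering:
t2.event | t1.venue_id | t1.capacity
Concert | NULL | NULL
Expo | 2 | 300
Expo | 2 | NULL
Expo | NULL | NULL
Panel | NULL | NULL
Panel | NULL | NULL

(Concert, NULL, NULL); (Expo, 2, 300); (Expo, 2, NULL); (Expo, NULL, NULL); (Panel, NULL, NULL); (Panel, NULL, NULL)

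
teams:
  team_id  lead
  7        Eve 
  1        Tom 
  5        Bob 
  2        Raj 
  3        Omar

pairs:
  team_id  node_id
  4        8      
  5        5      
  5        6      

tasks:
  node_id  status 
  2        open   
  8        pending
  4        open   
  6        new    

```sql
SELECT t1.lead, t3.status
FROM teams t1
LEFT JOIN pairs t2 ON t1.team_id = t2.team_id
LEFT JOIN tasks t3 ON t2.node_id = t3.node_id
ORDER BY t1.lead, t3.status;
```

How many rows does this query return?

Evaluate left to right. First `teams t1 LEFT JOIN pairs t2` on team_id: 6 row(s).
Then LEFT JOIN `tasks t3` on node_id: each of those 6 rows is kept; rows whose t2.node_id has no match in t3 get NULL for t3's columns.
Result: 6 row(s).

6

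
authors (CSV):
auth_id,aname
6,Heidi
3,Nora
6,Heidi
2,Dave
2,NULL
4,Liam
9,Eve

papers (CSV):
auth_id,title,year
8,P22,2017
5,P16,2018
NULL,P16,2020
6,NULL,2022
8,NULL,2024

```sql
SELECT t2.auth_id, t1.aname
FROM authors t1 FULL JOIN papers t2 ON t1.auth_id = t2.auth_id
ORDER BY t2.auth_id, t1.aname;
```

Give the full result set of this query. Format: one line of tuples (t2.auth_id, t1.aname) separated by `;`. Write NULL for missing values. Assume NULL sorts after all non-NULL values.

(5, NULL); (6, Heidi); (6, Heidi); (8, NULL); (8, NULL); (NULL, Dave); (NULL, Eve); (NULL, Liam); (NULL, Nora); (NULL, NULL); (NULL, NULL)

FULL OUTER JOIN keeps every row from both sides; unmatched rows get NULL for the other side's columns.
Matching on t1.auth_id = t2.auth_id. A NULL in a compared column never satisfies the condition.
- t1 (auth_id=6) pairs with 1 row(s) of t2.
- t1 (auth_id=3) has no partner → padded with NULL.
- t1 (auth_id=6) pairs with 1 row(s) of t2.
- t1 (auth_id=2) has no partner → padded with NULL.
- t1 (auth_id=2) has no partner → padded with NULL.
- t1 (auth_id=4) has no partner → padded with NULL.
- t1 (auth_id=9) has no partner → padded with NULL.
- 4 t2 row(s) had no t1 match → kept, t1 columns NULL.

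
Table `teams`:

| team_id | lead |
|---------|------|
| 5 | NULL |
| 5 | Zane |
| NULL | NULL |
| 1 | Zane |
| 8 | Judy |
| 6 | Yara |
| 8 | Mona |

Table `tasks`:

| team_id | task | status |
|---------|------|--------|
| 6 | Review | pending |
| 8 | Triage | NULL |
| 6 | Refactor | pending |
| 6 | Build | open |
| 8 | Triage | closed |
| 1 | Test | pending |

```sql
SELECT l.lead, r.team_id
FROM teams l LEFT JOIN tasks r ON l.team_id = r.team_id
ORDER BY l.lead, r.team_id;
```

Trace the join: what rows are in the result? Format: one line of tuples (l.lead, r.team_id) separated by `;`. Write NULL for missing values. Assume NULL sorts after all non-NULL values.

(Judy, 8); (Judy, 8); (Mona, 8); (Mona, 8); (Yara, 6); (Yara, 6); (Yara, 6); (Zane, 1); (Zane, NULL); (NULL, NULL); (NULL, NULL)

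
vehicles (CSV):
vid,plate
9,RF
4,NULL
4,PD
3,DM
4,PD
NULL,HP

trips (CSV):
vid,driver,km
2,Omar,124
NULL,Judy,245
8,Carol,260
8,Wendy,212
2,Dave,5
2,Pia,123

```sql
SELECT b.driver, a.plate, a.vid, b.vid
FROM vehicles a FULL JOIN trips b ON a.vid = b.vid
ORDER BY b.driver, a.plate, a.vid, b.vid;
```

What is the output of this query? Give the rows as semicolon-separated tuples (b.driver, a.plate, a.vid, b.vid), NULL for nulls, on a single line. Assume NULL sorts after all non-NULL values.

(Carol, NULL, NULL, 8); (Dave, NULL, NULL, 2); (Judy, NULL, NULL, NULL); (Omar, NULL, NULL, 2); (Pia, NULL, NULL, 2); (Wendy, NULL, NULL, 8); (NULL, DM, 3, NULL); (NULL, HP, NULL, NULL); (NULL, PD, 4, NULL); (NULL, PD, 4, NULL); (NULL, RF, 9, NULL); (NULL, NULL, 4, NULL)

FULL OUTER JOIN keeps every row from both sides; unmatched rows get NULL for the other side's columns.
Matching on a.vid = b.vid. A NULL in a compared column never satisfies the condition.
- vid=9: no b row matches, row kept with b columns NULL.
- vid=4: no b row matches, row kept with b columns NULL.
- vid=4: no b row matches, row kept with b columns NULL.
- vid=3: no b row matches, row kept with b columns NULL.
- vid=4: no b row matches, row kept with b columns NULL.
- vid=NULL: no b row matches, row kept with b columns NULL.
- plus 6 unmatched b row(s), each kept with NULL a columns.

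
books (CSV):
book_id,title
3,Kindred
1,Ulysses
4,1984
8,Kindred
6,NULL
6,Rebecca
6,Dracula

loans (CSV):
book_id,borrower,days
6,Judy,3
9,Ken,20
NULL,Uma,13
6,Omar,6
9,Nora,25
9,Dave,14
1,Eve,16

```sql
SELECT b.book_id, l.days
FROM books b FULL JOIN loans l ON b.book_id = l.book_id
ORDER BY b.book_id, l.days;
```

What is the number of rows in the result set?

FULL OUTER JOIN keeps every row from both sides; unmatched rows get NULL for the other side's columns.
Matching on b.book_id = l.book_id. A NULL in a compared column never satisfies the condition.
Matched pairs: 7; unmatched b rows kept: 3; unmatched l rows kept: 4.
Total: 7 matched + 7 padded = 14 rows.

14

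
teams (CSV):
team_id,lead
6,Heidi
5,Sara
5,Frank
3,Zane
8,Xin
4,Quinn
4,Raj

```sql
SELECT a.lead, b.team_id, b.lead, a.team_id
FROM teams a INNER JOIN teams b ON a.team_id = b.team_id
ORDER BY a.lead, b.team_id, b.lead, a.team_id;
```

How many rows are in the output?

11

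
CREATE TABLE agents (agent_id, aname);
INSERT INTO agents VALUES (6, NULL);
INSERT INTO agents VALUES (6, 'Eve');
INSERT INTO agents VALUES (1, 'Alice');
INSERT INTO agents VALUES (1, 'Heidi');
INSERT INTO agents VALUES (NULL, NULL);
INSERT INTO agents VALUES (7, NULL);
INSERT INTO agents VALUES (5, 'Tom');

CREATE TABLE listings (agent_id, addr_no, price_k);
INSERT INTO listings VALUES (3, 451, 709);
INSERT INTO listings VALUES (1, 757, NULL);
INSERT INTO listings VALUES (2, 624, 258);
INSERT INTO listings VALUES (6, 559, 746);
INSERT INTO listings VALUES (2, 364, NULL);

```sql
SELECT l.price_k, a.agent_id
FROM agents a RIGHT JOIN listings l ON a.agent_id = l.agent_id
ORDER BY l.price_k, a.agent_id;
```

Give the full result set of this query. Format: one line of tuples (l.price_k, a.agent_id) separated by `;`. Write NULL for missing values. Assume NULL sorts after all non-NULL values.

(258, NULL); (709, NULL); (746, 6); (746, 6); (NULL, 1); (NULL, 1); (NULL, NULL)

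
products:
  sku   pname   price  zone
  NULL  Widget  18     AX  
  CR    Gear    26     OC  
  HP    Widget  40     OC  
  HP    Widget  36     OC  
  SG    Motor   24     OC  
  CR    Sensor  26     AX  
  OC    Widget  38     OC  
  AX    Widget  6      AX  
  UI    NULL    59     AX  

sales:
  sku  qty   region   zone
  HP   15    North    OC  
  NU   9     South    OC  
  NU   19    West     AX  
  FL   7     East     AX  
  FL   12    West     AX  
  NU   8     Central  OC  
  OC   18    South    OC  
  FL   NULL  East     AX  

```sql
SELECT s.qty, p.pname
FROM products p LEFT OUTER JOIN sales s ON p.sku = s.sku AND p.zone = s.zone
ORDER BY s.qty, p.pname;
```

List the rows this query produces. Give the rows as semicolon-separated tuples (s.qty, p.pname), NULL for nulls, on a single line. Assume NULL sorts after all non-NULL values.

(15, Widget); (15, Widget); (18, Widget); (NULL, Gear); (NULL, Motor); (NULL, Sensor); (NULL, Widget); (NULL, Widget); (NULL, NULL)

LEFT JOIN keeps every row from `products`; unmatched rows get NULL for `sales`'s columns.
Matching on p.sku = s.sku AND p.zone = s.zone. A NULL in a compared column never satisfies the condition.
- p[0] sku=NULL, zone=AX → no match; kept with NULLs on the s side.
- p[1] sku=CR, zone=OC → no match; kept with NULLs on the s side.
- p[2] sku=HP, zone=OC → 1 match(es) in s → 1 row(s).
- p[3] sku=HP, zone=OC → 1 match(es) in s → 1 row(s).
- p[4] sku=SG, zone=OC → no match; kept with NULLs on the s side.
- p[5] sku=CR, zone=AX → no match; kept with NULLs on the s side.
- p[6] sku=OC, zone=OC → 1 match(es) in s → 1 row(s).
- p[7] sku=AX, zone=AX → no match; kept with NULLs on the s side.
- p[8] sku=UI, zone=AX → no match; kept with NULLs on the s side.
After projecting and ordering:
s.qty | p.pname
15 | Widget
15 | Widget
18 | Widget
NULL | Gear
NULL | Motor
NULL | Sensor
NULL | Widget
NULL | Widget
NULL | NULL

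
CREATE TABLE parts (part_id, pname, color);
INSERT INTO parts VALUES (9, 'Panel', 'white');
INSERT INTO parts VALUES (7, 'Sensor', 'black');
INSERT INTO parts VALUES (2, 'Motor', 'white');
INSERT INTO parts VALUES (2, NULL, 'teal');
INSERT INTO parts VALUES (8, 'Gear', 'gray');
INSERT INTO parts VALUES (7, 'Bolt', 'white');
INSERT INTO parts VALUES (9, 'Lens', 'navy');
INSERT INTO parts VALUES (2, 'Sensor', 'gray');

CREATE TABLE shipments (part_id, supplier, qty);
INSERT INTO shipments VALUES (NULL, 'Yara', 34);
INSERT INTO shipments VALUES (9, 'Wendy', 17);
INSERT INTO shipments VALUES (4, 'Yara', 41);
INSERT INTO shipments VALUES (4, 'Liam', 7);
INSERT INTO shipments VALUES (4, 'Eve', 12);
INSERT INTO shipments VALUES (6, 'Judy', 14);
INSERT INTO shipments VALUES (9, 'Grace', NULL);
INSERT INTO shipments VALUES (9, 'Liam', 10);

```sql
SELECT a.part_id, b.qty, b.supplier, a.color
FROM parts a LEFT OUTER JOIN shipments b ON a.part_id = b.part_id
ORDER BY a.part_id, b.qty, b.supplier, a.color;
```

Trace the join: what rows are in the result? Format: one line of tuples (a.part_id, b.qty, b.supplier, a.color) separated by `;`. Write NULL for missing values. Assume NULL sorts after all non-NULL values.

(2, NULL, NULL, gray); (2, NULL, NULL, teal); (2, NULL, NULL, white); (7, NULL, NULL, black); (7, NULL, NULL, white); (8, NULL, NULL, gray); (9, 10, Liam, navy); (9, 10, Liam, white); (9, 17, Wendy, navy); (9, 17, Wendy, white); (9, NULL, Grace, navy); (9, NULL, Grace, white)

LEFT JOIN keeps every row from `parts`; unmatched rows get NULL for `shipments`'s columns.
Matching on a.part_id = b.part_id. A NULL in a compared column never satisfies the condition.
- a (part_id=9) pairs with 3 row(s) of b.
- a (part_id=7) has no partner → padded with NULL.
- a (part_id=2) has no partner → padded with NULL.
- a (part_id=2) has no partner → padded with NULL.
- a (part_id=8) has no partner → padded with NULL.
- a (part_id=7) has no partner → padded with NULL.
- a (part_id=9) pairs with 3 row(s) of b.
- a (part_id=2) has no partner → padded with NULL.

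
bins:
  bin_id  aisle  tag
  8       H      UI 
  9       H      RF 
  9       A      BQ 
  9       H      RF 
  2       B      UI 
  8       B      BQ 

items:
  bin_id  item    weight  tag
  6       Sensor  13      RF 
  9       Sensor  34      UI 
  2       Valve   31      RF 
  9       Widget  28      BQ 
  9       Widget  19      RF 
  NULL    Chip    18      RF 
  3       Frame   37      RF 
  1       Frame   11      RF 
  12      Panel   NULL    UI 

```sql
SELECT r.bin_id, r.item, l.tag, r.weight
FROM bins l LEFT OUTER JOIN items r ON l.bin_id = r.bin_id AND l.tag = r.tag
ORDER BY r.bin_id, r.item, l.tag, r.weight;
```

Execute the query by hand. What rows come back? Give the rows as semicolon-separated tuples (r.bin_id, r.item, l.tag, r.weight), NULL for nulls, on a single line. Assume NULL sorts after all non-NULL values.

(9, Widget, BQ, 28); (9, Widget, RF, 19); (9, Widget, RF, 19); (NULL, NULL, BQ, NULL); (NULL, NULL, UI, NULL); (NULL, NULL, UI, NULL)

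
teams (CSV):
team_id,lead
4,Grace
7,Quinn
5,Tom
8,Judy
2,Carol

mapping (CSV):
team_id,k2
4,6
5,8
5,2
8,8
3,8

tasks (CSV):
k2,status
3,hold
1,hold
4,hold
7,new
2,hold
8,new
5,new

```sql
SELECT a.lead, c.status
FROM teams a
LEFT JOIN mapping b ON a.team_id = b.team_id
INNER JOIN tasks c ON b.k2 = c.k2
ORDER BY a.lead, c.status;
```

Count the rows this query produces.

Joins associate left-to-right: teams LEFT JOIN mapping on team_id gives 6 intermediate row(s).
Then INNER JOIN `tasks c` on k2: keep only rows whose b.k2 appears in c.
Result: 3 row(s).

3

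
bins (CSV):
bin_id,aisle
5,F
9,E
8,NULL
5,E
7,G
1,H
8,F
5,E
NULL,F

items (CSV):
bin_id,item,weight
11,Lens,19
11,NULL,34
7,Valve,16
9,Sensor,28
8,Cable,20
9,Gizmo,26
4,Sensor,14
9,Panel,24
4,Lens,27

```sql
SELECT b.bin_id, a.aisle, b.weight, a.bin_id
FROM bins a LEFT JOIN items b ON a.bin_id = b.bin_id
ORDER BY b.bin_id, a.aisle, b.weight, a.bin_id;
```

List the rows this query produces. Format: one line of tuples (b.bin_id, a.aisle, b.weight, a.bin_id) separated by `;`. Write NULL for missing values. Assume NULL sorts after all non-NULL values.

(7, G, 16, 7); (8, F, 20, 8); (8, NULL, 20, 8); (9, E, 24, 9); (9, E, 26, 9); (9, E, 28, 9); (NULL, E, NULL, 5); (NULL, E, NULL, 5); (NULL, F, NULL, 5); (NULL, F, NULL, NULL); (NULL, H, NULL, 1)

LEFT JOIN keeps every row from `bins`; unmatched rows get NULL for `items`'s columns.
Matching on a.bin_id = b.bin_id. A NULL in a compared column never satisfies the condition.
Matched pairs: 6; unmatched a rows kept: 5.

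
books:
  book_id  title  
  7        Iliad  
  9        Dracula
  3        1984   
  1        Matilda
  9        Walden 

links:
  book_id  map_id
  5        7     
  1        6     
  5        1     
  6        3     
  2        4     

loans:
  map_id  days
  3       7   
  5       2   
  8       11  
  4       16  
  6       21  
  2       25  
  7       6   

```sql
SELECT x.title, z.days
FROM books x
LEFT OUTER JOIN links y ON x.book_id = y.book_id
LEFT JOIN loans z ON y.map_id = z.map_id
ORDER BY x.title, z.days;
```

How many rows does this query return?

5

Evaluate left to right. First `books x LEFT JOIN links y` on book_id: 5 row(s).
Then LEFT JOIN `loans z` on map_id: each of those 5 rows is kept; rows whose y.map_id has no match in z get NULL for z's columns.
Result: 5 row(s).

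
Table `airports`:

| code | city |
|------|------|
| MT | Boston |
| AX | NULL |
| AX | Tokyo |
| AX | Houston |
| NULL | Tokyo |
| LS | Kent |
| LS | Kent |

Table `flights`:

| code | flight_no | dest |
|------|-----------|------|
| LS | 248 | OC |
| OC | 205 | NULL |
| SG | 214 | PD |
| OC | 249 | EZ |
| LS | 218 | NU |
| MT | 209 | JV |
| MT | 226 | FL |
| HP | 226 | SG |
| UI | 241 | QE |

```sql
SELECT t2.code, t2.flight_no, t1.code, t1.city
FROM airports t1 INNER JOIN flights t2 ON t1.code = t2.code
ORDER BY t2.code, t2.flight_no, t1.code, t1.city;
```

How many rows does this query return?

INNER JOIN keeps only pairs where the ON condition holds.
Matching on t1.code = t2.code. A NULL in a compared column never satisfies the condition.
Matched pairs: 6.
Total: 6 rows.

6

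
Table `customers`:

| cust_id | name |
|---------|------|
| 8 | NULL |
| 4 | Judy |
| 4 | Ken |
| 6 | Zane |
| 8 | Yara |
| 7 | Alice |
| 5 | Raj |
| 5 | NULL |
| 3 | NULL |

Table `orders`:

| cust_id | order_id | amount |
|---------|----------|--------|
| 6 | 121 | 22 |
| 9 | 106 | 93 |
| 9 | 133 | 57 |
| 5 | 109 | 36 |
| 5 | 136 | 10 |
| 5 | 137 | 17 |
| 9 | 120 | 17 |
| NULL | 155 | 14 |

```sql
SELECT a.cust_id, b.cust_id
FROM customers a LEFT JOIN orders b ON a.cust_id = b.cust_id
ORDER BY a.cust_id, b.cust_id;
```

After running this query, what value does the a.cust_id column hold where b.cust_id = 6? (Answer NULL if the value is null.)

6

LEFT JOIN keeps every row from `customers`; unmatched rows get NULL for `orders`'s columns.
Matching on a.cust_id = b.cust_id. A NULL in a compared column never satisfies the condition.
- a (cust_id=8) has no partner → padded with NULL.
- a (cust_id=4) has no partner → padded with NULL.
- a (cust_id=4) has no partner → padded with NULL.
- a (cust_id=6) pairs with 1 row(s) of b.
- a (cust_id=8) has no partner → padded with NULL.
- a (cust_id=7) has no partner → padded with NULL.
- a (cust_id=5) pairs with 3 row(s) of b.
- a (cust_id=5) pairs with 3 row(s) of b.
- a (cust_id=3) has no partner → padded with NULL.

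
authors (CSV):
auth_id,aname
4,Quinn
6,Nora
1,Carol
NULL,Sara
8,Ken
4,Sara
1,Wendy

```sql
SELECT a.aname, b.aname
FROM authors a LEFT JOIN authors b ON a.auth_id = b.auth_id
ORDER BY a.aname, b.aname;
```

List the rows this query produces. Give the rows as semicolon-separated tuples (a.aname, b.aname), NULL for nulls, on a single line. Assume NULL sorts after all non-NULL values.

(Carol, Carol); (Carol, Wendy); (Ken, Ken); (Nora, Nora); (Quinn, Quinn); (Quinn, Sara); (Sara, Quinn); (Sara, Sara); (Sara, NULL); (Wendy, Carol); (Wendy, Wendy)

LEFT JOIN keeps every row from `authors a`; unmatched rows get NULL for `authors b`'s columns.
Matching on a.auth_id = b.auth_id. A NULL in a compared column never satisfies the condition.
Matched pairs: 10; unmatched a rows kept: 1.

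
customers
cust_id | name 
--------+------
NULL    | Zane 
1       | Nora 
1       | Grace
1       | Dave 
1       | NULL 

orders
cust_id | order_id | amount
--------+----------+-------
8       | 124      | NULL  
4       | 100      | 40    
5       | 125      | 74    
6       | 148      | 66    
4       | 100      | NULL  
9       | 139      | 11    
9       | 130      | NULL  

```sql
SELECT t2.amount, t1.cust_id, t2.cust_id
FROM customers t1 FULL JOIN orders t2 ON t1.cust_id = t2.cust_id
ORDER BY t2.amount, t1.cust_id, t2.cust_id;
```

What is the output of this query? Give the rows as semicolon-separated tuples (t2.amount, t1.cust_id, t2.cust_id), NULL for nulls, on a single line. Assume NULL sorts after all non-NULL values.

(11, NULL, 9); (40, NULL, 4); (66, NULL, 6); (74, NULL, 5); (NULL, 1, NULL); (NULL, 1, NULL); (NULL, 1, NULL); (NULL, 1, NULL); (NULL, NULL, 4); (NULL, NULL, 8); (NULL, NULL, 9); (NULL, NULL, NULL)

FULL OUTER JOIN keeps every row from both sides; unmatched rows get NULL for the other side's columns.
Matching on t1.cust_id = t2.cust_id. A NULL in a compared column never satisfies the condition.
- t1[0] cust_id=NULL → no match; kept with NULLs on the t2 side.
- t1[1] cust_id=1 → no match; kept with NULLs on the t2 side.
- t1[2] cust_id=1 → no match; kept with NULLs on the t2 side.
- t1[3] cust_id=1 → no match; kept with NULLs on the t2 side.
- t1[4] cust_id=1 → no match; kept with NULLs on the t2 side.
- 7 row(s) from t2 found no t1 partner → padded with NULL.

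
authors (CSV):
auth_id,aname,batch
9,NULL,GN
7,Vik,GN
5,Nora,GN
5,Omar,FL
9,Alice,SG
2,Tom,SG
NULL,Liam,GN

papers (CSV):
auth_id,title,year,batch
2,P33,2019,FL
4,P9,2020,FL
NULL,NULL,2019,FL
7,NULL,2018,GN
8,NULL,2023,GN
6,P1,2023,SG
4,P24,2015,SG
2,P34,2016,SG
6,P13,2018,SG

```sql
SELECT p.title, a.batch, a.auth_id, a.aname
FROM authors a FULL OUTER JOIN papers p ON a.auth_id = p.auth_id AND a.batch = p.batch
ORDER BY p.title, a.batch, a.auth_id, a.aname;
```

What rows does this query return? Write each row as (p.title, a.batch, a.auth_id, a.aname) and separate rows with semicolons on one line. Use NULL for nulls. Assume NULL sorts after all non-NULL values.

FULL OUTER JOIN keeps every row from both sides; unmatched rows get NULL for the other side's columns.
Matching on a.auth_id = p.auth_id AND a.batch = p.batch. A NULL in a compared column never satisfies the condition.
- auth_id=9, batch=GN: no p row matches, row kept with p columns NULL.
- auth_id=7, batch=GN: 1 matching p row(s), so 1 row(s) emitted.
- auth_id=5, batch=GN: no p row matches, row kept with p columns NULL.
- auth_id=5, batch=FL: no p row matches, row kept with p columns NULL.
- auth_id=9, batch=SG: no p row matches, row kept with p columns NULL.
- auth_id=2, batch=SG: 1 matching p row(s), so 1 row(s) emitted.
- auth_id=NULL, batch=GN: no p row matches, row kept with p columns NULL.
- 7 row(s) from p found no a partner → padded with NULL.

(P1, NULL, NULL, NULL); (P13, NULL, NULL, NULL); (P24, NULL, NULL, NULL); (P33, NULL, NULL, NULL); (P34, SG, 2, Tom); (P9, NULL, NULL, NULL); (NULL, FL, 5, Omar); (NULL, GN, 5, Nora); (NULL, GN, 7, Vik); (NULL, GN, 9, NULL); (NULL, GN, NULL, Liam); (NULL, SG, 9, Alice); (NULL, NULL, NULL, NULL); (NULL, NULL, NULL, NULL)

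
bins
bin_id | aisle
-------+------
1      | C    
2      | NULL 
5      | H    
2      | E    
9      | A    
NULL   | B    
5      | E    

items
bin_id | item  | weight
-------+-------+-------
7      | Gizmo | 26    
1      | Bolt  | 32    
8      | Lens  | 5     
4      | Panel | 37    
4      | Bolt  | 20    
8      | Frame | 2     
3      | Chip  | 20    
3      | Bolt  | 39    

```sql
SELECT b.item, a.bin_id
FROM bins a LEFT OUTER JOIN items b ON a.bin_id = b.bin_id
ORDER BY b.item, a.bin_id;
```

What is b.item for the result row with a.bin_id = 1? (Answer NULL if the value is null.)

Bolt

LEFT JOIN keeps every row from `bins`; unmatched rows get NULL for `items`'s columns.
Matching on a.bin_id = b.bin_id. A NULL in a compared column never satisfies the condition.
- bin_id=1: 1 matching b row(s), so 1 row(s) emitted.
- bin_id=2: no b row matches, row kept with b columns NULL.
- bin_id=5: no b row matches, row kept with b columns NULL.
- bin_id=2: no b row matches, row kept with b columns NULL.
- bin_id=9: no b row matches, row kept with b columns NULL.
- bin_id=NULL: no b row matches, row kept with b columns NULL.
- bin_id=5: no b row matches, row kept with b columns NULL.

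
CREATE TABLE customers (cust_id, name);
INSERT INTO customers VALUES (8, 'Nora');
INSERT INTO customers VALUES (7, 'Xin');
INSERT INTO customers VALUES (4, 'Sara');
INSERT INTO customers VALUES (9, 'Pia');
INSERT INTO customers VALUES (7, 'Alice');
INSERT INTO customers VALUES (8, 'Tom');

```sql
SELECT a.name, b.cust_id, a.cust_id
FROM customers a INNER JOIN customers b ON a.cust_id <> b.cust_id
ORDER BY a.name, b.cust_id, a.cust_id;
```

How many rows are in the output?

26

INNER JOIN keeps only pairs where the ON condition holds.
Matching on a.cust_id <> b.cust_id.
- cust_id=8: 4 matching b row(s), so 4 row(s) emitted.
- cust_id=7: 4 matching b row(s), so 4 row(s) emitted.
- cust_id=4: 5 matching b row(s), so 5 row(s) emitted.
- cust_id=9: 5 matching b row(s), so 5 row(s) emitted.
- cust_id=7: 4 matching b row(s), so 4 row(s) emitted.
- cust_id=8: 4 matching b row(s), so 4 row(s) emitted.
Total: 26 rows.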